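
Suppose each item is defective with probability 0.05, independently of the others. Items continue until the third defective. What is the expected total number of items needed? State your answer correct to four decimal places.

Y = total items until the third success; negative binomial with r=3, p=0.05.
E[Y] = r / p = 3 / 0.05 = 60.000000

60.0000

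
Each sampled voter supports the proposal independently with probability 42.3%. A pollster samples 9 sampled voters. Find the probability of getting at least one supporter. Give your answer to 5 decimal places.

P(at least one) = 1 − P(none) = 1 − (1 − 0.423)^9
= 1 − 0.0070890 = 0.9929110

0.99291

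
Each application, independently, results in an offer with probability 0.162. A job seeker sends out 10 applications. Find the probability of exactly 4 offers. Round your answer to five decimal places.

X ~ Binomial(n=10, p=0.162).
P(X=4) = C(10,4) · p^4 · (1−p)^6
= 210 · 0.00068875 · 0.34631 = 0.0500891

0.05009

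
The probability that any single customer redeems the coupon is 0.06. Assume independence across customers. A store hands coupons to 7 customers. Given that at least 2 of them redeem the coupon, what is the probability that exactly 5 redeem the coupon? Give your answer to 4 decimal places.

X ~ Binomial(7, 0.06). Want P(X=5 | X≥2) = P(X=5) / P(X≥2).
P(X=5) = C(7,5)·0.06^5·0.94^2 = 0.000014
P(X≥2) = 1 − 0.648478 − 0.289745 = 0.061777
Ratio = 0.000014 / 0.061777 = 0.000234

0.0002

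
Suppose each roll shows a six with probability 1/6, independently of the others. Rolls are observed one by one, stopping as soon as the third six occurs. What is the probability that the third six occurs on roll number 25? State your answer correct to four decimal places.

0.0231

Y = trial on which the third success occurs; negative binomial, r=3, p=0.166667.
P(Y=25) = C(24,2) · p^3 · (1−p)^22
= 276 · 0.0046296 · 0.018114 = 0.023146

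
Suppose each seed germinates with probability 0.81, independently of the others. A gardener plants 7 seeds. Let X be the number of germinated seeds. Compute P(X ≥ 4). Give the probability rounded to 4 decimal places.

0.9721

X ~ Binomial(7, 0.81); P(X ≥ 4) = Σ C(7,k) p^k (1−p)^(7−k) over k:
  k=4: C(7,4)·0.81^4·0.19^3 = 0.103340
  k=5: C(7,5)·0.81^5·0.19^2 = 0.264333
  k=6: C(7,6)·0.81^6·0.19^1 = 0.375631
  k=7: C(7,7)·0.81^7·0.19^0 = 0.228768
Total = 0.972072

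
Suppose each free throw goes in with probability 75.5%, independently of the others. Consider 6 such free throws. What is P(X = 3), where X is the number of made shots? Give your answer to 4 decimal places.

0.1266

X ~ Binomial(n=6, p=0.755).
P(X=3) = C(6,3) · p^3 · (1−p)^3
= 20 · 0.43037 · 0.014706 = 0.126581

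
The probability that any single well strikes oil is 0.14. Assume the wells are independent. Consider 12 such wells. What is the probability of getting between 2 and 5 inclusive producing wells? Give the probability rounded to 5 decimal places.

0.51334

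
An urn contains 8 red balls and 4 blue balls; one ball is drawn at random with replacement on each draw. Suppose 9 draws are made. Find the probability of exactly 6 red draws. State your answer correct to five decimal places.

0.27313

X ~ Binomial(n=9, p=0.666667).
P(X=6) = C(9,6) · p^6 · (1−p)^3
= 84 · 0.087791 · 0.037037 = 0.2731291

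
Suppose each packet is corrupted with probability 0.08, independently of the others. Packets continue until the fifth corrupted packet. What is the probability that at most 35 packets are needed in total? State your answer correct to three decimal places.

Finishing within 35 packets ⇔ at least 5 successes in the first 35. With X ~ Binomial(35, 0.08), P(Y ≤ 35) = 1 − P(X ≤ 4).
  k=0: C(35,0)·0.08^0·0.92^35 = 0.05402
  k=1: C(35,1)·0.08^1·0.92^34 = 0.16442
  k=2: C(35,2)·0.08^2·0.92^33 = 0.24305
  k=3: C(35,3)·0.08^3·0.92^32 = 0.23248
  k=4: C(35,4)·0.08^4·0.92^31 = 0.16173
1 − 0.85570 = 0.14430

0.144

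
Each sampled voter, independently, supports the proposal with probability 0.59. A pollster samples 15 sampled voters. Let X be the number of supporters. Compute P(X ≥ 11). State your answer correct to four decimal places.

X ~ Binomial(15, 0.59); P(X ≥ 11) = Σ C(15,k) p^k (1−p)^(15−k) over k:
  k=11: C(15,11)·0.59^11·0.41^4 = 0.116316
  k=12: C(15,12)·0.59^12·0.41^3 = 0.055794
  k=13: C(15,13)·0.59^13·0.41^2 = 0.018528
  k=14: C(15,14)·0.59^14·0.41^1 = 0.003809
  k=15: C(15,15)·0.59^15·0.41^0 = 0.000365
Total = 0.194813

0.1948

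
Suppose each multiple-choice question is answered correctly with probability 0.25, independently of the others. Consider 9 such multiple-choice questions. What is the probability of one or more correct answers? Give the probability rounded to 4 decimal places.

0.9249

P(at least one) = 1 − P(none) = 1 − (1 − 0.25)^9
= 1 − 0.075085 = 0.924915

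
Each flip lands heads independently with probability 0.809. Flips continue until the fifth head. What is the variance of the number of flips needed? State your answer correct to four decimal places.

Y = total flips until the fifth success; negative binomial with r=5, p=0.809.
Var(Y) = r(1−p)/p² = 5·0.191 / 0.809² = 1.459171

1.4592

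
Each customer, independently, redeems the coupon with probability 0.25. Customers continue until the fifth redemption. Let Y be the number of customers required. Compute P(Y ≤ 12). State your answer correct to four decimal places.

Finishing within 12 customers ⇔ at least 5 successes in the first 12. With X ~ Binomial(12, 0.25), P(Y ≤ 12) = 1 − P(X ≤ 4).
  k=0: C(12,0)·0.25^0·0.75^12 = 0.031676
  k=1: C(12,1)·0.25^1·0.75^11 = 0.126705
  k=2: C(12,2)·0.25^2·0.75^10 = 0.232293
  k=3: C(12,3)·0.25^3·0.75^9 = 0.258104
  k=4: C(12,4)·0.25^4·0.75^8 = 0.193578
1 − 0.842356 = 0.157644

0.1576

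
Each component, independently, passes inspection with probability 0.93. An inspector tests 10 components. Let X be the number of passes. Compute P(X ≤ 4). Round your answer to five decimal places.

0.00002

X ~ Binomial(10, 0.93); P(X ≤ 4) = Σ C(10,k) p^k (1−p)^(10−k) over k:
  k=0: C(10,0)·0.93^0·0.07^10 = 0.0000000
  k=1: C(10,1)·0.93^1·0.07^9 = 0.0000000
  k=2: C(10,2)·0.93^2·0.07^8 = 0.0000000
  k=3: C(10,3)·0.93^3·0.07^7 = 0.0000008
  k=4: C(10,4)·0.93^4·0.07^6 = 0.0000185
Total = 0.0000193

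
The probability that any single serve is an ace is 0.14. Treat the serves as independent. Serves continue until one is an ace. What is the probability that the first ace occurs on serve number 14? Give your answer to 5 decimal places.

0.01971

Geometric (trials to first success), p = 0.14.
P(Y = 14) = (1−p)^13 · p = 0.14076 · 0.14 = 0.0197064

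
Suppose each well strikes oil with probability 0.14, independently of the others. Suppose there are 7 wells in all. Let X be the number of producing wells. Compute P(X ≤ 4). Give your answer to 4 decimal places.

0.9991

X ~ Binomial(7, 0.14); P(X ≤ 4) = Σ C(7,k) p^k (1−p)^(7−k) over k:
  k=0: C(7,0)·0.14^0·0.86^7 = 0.347928
  k=1: C(7,1)·0.14^1·0.86^6 = 0.396476
  k=2: C(7,2)·0.14^2·0.86^5 = 0.193628
  k=3: C(7,3)·0.14^3·0.86^4 = 0.052535
  k=4: C(7,4)·0.14^4·0.86^3 = 0.008552
Total = 0.999118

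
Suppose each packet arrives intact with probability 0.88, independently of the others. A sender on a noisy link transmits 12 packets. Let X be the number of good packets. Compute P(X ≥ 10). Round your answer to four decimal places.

X ~ Binomial(12, 0.88); P(X ≥ 10) = Σ C(12,k) p^k (1−p)^(12−k) over k:
  k=10: C(12,10)·0.88^10·0.12^2 = 0.264687
  k=11: C(12,11)·0.88^11·0.12^1 = 0.352916
  k=12: C(12,12)·0.88^12·0.12^0 = 0.215671
Total = 0.833275

0.8333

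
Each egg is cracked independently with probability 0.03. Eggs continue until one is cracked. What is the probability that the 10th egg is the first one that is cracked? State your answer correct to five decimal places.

0.02281

Geometric (trials to first success), p = 0.03.
P(Y = 10) = (1−p)^9 · p = 0.76023 · 0.03 = 0.0228069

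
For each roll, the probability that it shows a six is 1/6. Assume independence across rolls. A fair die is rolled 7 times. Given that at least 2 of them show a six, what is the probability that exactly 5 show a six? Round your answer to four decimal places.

0.0057

X ~ Binomial(7, 0.166667). Want P(X=5 | X≥2) = P(X=5) / P(X≥2).
P(X=5) = C(7,5)·0.166667^5·0.833333^2 = 0.001875
P(X≥2) = 1 − 0.279082 − 0.390714 = 0.330204
Ratio = 0.001875 / 0.330204 = 0.005680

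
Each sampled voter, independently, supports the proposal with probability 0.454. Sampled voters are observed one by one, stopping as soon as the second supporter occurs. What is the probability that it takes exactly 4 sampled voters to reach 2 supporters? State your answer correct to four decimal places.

0.1843

Y = trial on which the second success occurs; negative binomial, r=2, p=0.454.
P(Y=4) = C(3,1) · p^2 · (1−p)^2
= 3 · 0.20612 · 0.29812 = 0.184339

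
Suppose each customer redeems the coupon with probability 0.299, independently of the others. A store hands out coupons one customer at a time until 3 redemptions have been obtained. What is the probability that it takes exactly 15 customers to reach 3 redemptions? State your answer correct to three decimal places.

Y = trial on which the third success occurs; negative binomial, r=3, p=0.299.
P(Y=15) = C(14,2) · p^3 · (1−p)^12
= 91 · 0.026731 · 0.01408 = 0.03425

0.034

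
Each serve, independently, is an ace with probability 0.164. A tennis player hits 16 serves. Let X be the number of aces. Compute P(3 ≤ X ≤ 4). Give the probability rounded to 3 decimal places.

0.394

X ~ Binomial(16, 0.164); P(3 ≤ X ≤ 4) = Σ C(16,k) p^k (1−p)^(16−k) over k:
  k=3: C(16,3)·0.164^3·0.836^13 = 0.24066
  k=4: C(16,4)·0.164^4·0.836^12 = 0.15343
Total = 0.39409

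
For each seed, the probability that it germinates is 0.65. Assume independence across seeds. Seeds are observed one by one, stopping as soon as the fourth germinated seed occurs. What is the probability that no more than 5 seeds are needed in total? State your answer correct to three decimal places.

Finishing within 5 seeds ⇔ at least 4 successes in the first 5. With X ~ Binomial(5, 0.65), P(Y ≤ 5) = 1 − P(X ≤ 3).
  k=0: C(5,0)·0.65^0·0.35^5 = 0.00525
  k=1: C(5,1)·0.65^1·0.35^4 = 0.04877
  k=2: C(5,2)·0.65^2·0.35^3 = 0.18115
  k=3: C(5,3)·0.65^3·0.35^2 = 0.33642
1 − 0.57159 = 0.42841

0.428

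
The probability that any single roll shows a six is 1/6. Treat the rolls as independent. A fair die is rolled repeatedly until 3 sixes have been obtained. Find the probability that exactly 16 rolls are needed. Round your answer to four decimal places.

Y = trial on which the third success occurs; negative binomial, r=3, p=0.166667.
P(Y=16) = C(15,2) · p^3 · (1−p)^13
= 105 · 0.0046296 · 0.093464 = 0.045434

0.0454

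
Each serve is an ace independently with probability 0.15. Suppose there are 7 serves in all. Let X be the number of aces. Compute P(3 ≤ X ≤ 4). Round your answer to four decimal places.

0.0725

X ~ Binomial(7, 0.15); P(3 ≤ X ≤ 4) = Σ C(7,k) p^k (1−p)^(7−k) over k:
  k=3: C(7,3)·0.15^3·0.85^4 = 0.061662
  k=4: C(7,4)·0.15^4·0.85^3 = 0.010882
Total = 0.072544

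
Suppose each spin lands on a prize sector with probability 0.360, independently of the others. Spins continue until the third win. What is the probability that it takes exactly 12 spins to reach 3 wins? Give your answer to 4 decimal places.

0.0462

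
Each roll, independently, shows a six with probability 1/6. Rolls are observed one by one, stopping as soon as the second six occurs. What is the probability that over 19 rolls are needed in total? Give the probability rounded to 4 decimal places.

Needing more than 19 rolls ⇔ fewer than 2 successes in the first 19. With X ~ Binomial(19, 0.166667), P(Y > 19) = P(X ≤ 1).
  k=0: C(19,0)·0.166667^0·0.833333^19 = 0.031301
  k=1: C(19,1)·0.166667^1·0.833333^18 = 0.118943
P(X ≤ 1) = 0.150244

0.1502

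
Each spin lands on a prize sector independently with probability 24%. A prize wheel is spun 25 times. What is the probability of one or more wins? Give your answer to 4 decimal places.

P(at least one) = 1 − P(none) = 1 − (1 − 0.24)^25
= 1 − 0.001048 = 0.998952

0.9990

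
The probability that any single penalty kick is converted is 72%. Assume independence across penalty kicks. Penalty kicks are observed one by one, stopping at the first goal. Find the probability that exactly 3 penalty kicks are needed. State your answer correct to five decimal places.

0.05645

Geometric (trials to first success), p = 0.72.
P(Y = 3) = (1−p)^2 · p = 0.0784 · 0.72 = 0.0564480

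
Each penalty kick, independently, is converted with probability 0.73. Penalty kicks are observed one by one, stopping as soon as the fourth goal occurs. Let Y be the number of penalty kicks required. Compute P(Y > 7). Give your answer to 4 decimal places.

0.0905

Needing more than 7 penalty kicks ⇔ fewer than 4 successes in the first 7. With X ~ Binomial(7, 0.73), P(Y > 7) = P(X ≤ 3).
  k=0: C(7,0)·0.73^0·0.27^7 = 0.000105
  k=1: C(7,1)·0.73^1·0.27^6 = 0.001980
  k=2: C(7,2)·0.73^2·0.27^5 = 0.016058
  k=3: C(7,3)·0.73^3·0.27^4 = 0.072359
P(X ≤ 3) = 0.090501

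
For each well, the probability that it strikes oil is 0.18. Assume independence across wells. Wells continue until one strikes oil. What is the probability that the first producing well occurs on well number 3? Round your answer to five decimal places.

Geometric (trials to first success), p = 0.18.
P(Y = 3) = (1−p)^2 · p = 0.6724 · 0.18 = 0.1210320

0.12103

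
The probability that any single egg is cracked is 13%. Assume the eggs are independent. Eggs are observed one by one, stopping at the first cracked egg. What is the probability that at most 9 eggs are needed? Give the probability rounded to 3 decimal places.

Y = number of eggs to the first success; geometric, p = 0.13.
P(Y ≤ 9) = 1 − (1−p)^9 = 1 − 0.28554 = 0.71446

0.714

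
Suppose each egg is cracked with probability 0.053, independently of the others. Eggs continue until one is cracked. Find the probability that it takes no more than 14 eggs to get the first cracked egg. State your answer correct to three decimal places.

Y = number of eggs to the first success; geometric, p = 0.053.
P(Y ≤ 14) = 1 − (1−p)^14 = 1 − 0.46655 = 0.53345

0.533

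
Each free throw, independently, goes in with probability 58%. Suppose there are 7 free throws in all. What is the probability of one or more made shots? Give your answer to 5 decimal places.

P(at least one) = 1 − P(none) = 1 − (1 − 0.58)^7
= 1 − 0.0023054 = 0.9976946

0.99769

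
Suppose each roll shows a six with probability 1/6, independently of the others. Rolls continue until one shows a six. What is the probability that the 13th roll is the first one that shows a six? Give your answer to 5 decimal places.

0.01869

Geometric (trials to first success), p = 0.166667.
P(Y = 13) = (1−p)^12 · p = 0.11216 · 0.166667 = 0.0186928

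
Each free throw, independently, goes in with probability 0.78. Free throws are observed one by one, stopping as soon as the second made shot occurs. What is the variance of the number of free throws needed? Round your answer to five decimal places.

0.72321

Y = total free throws until the second success; negative binomial with r=2, p=0.78.
Var(Y) = r(1−p)/p² = 2·0.22 / 0.78² = 0.7232084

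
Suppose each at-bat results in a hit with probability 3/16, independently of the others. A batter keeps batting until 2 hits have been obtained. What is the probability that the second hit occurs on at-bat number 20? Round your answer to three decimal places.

0.016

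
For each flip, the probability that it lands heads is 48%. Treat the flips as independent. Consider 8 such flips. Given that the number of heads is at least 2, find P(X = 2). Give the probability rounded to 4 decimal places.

0.1335

X ~ Binomial(8, 0.48). Want P(X=2 | X≥2) = P(X=2) / P(X≥2).
P(X=2) = C(8,2)·0.48^2·0.52^6 = 0.127544
P(X≥2) = 1 − 0.005346 − 0.039478 = 0.955176
Ratio = 0.127544 / 0.955176 = 0.133529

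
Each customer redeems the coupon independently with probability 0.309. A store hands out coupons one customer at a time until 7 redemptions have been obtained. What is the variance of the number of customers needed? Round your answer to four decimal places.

Y = total customers until the seventh success; negative binomial with r=7, p=0.309.
Var(Y) = r(1−p)/p² = 7·0.691 / 0.309² = 50.659293

50.6593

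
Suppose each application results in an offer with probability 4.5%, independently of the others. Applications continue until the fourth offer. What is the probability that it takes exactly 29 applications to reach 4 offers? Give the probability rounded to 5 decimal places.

Y = trial on which the fourth success occurs; negative binomial, r=4, p=0.045.
P(Y=29) = C(28,3) · p^4 · (1−p)^25
= 3276 · 4.1006e-06 · 0.31629 = 0.0042489

0.00425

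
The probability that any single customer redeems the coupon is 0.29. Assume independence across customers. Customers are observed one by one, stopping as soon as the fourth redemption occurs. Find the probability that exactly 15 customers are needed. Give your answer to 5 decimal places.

Y = trial on which the fourth success occurs; negative binomial, r=4, p=0.29.
P(Y=15) = C(14,3) · p^4 · (1−p)^11
= 364 · 0.0070728 · 0.023112 = 0.0595025

0.05950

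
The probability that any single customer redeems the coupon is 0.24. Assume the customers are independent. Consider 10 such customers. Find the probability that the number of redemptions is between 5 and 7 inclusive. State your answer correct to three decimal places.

X ~ Binomial(10, 0.24); P(5 ≤ X ≤ 7) = Σ C(10,k) p^k (1−p)^(10−k) over k:
  k=5: C(10,5)·0.24^5·0.76^5 = 0.05088
  k=6: C(10,6)·0.24^6·0.76^4 = 0.01339
  k=7: C(10,7)·0.24^7·0.76^3 = 0.00242
Total = 0.06668

0.067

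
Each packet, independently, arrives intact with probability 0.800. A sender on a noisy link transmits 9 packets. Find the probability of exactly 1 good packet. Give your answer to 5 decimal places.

0.00002

X ~ Binomial(n=9, p=0.80).
P(X=1) = C(9,1) · p^1 · (1−p)^8
= 9 · 0.8 · 2.56e-06 = 0.0000184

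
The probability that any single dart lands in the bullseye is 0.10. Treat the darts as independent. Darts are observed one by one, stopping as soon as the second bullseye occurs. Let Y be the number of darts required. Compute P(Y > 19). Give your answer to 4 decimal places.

Needing more than 19 darts ⇔ fewer than 2 successes in the first 19. With X ~ Binomial(19, 0.10), P(Y > 19) = P(X ≤ 1).
  k=0: C(19,0)·0.10^0·0.90^19 = 0.135085
  k=1: C(19,1)·0.10^1·0.90^18 = 0.285180
P(X ≤ 1) = 0.420265

0.4203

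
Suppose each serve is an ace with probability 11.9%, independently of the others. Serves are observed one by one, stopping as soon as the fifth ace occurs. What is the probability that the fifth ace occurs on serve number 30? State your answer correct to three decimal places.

0.024

Y = trial on which the fifth success occurs; negative binomial, r=5, p=0.119.
P(Y=30) = C(29,4) · p^5 · (1−p)^25
= 23751 · 2.3864e-05 · 0.042111 = 0.02387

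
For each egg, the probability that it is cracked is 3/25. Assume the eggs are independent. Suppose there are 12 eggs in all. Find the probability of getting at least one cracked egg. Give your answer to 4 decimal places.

P(at least one) = 1 − P(none) = 1 − (1 − 0.12)^12
= 1 − 0.215671 = 0.784329

0.7843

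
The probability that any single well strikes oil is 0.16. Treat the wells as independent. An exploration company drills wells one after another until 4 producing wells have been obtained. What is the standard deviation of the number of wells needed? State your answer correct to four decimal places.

11.4564

Y = total wells until the fourth success; negative binomial with r=4, p=0.16.
SD(Y) = √[r(1−p)/p²] = √(131.250000) = 11.456439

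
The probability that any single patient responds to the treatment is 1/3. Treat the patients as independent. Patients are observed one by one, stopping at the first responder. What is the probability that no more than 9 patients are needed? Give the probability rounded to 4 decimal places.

0.9740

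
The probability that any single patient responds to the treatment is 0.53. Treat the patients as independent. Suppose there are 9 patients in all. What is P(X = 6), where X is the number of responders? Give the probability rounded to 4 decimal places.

0.1933

X ~ Binomial(n=9, p=0.53).
P(X=6) = C(9,6) · p^6 · (1−p)^3
= 84 · 0.022164 · 0.10382 = 0.193298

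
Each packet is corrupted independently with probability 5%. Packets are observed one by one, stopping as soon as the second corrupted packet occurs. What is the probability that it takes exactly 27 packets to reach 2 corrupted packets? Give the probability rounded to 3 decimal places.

0.018

Y = trial on which the second success occurs; negative binomial, r=2, p=0.05.
P(Y=27) = C(26,1) · p^2 · (1−p)^25
= 26 · 0.0025 · 0.27739 = 0.01803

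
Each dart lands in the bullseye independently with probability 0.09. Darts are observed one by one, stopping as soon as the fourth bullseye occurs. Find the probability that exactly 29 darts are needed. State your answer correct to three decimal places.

0.020

Y = trial on which the fourth success occurs; negative binomial, r=4, p=0.09.
P(Y=29) = C(28,3) · p^4 · (1−p)^25
= 3276 · 6.561e-05 · 0.094631 = 0.02034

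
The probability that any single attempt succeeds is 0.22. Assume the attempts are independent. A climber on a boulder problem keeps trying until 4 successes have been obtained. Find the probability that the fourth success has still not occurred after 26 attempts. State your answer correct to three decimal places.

0.145

Needing more than 26 attempts ⇔ fewer than 4 successes in the first 26. With X ~ Binomial(26, 0.22), P(Y > 26) = P(X ≤ 3).
  k=0: C(26,0)·0.22^0·0.78^26 = 0.00156
  k=1: C(26,1)·0.22^1·0.78^25 = 0.01148
  k=2: C(26,2)·0.22^2·0.78^24 = 0.04046
  k=3: C(26,3)·0.22^3·0.78^23 = 0.09129
P(X ≤ 3) = 0.14479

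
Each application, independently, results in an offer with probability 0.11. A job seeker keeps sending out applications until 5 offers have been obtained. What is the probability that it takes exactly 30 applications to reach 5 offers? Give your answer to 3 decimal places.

Y = trial on which the fifth success occurs; negative binomial, r=5, p=0.11.
P(Y=30) = C(29,4) · p^5 · (1−p)^25
= 23751 · 1.6105e-05 · 0.054294 = 0.02077

0.021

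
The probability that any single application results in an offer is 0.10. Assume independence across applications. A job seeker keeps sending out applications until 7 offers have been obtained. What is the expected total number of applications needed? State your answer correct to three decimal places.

70.000

Y = total applications until the seventh success; negative binomial with r=7, p=0.10.
E[Y] = r / p = 7 / 0.10 = 70.00000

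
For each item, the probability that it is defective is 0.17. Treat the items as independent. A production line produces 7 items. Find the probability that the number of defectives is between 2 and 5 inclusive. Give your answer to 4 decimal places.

X ~ Binomial(7, 0.17); P(2 ≤ X ≤ 5) = Σ C(7,k) p^k (1−p)^(7−k) over k:
  k=2: C(7,2)·0.17^2·0.83^5 = 0.239060
  k=3: C(7,3)·0.17^3·0.83^4 = 0.081607
  k=4: C(7,4)·0.17^4·0.83^3 = 0.016715
  k=5: C(7,5)·0.17^5·0.83^2 = 0.002054
Total = 0.339436

0.3394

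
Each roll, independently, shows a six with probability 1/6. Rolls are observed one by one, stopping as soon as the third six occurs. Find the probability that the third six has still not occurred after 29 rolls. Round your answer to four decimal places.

Needing more than 29 rolls ⇔ fewer than 3 successes in the first 29. With X ~ Binomial(29, 0.166667), P(Y > 29) = P(X ≤ 2).
  k=0: C(29,0)·0.166667^0·0.833333^29 = 0.005055
  k=1: C(29,1)·0.166667^1·0.833333^28 = 0.029321
  k=2: C(29,2)·0.166667^2·0.833333^27 = 0.082097
P(X ≤ 2) = 0.116473

0.1165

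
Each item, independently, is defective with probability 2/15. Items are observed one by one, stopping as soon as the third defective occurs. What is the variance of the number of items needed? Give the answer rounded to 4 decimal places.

146.2500

Y = total items until the third success; negative binomial with r=3, p=0.133333.
Var(Y) = r(1−p)/p² = 3·0.866667 / 0.133333² = 146.250000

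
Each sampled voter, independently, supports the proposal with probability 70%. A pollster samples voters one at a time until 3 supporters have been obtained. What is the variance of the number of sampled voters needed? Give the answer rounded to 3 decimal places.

Y = total sampled voters until the third success; negative binomial with r=3, p=0.70.
Var(Y) = r(1−p)/p² = 3·0.30 / 0.70² = 1.83673

1.837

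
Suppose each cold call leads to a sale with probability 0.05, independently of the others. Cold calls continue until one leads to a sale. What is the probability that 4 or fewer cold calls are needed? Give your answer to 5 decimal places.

Y = number of cold calls to the first success; geometric, p = 0.05.
P(Y ≤ 4) = 1 − (1−p)^4 = 1 − 0.8145062 = 0.1854938

0.18549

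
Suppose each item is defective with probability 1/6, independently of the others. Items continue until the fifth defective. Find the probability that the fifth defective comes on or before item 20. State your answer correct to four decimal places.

Finishing within 20 items ⇔ at least 5 successes in the first 20. With X ~ Binomial(20, 0.166667), P(Y ≤ 20) = 1 − P(X ≤ 4).
  k=0: C(20,0)·0.166667^0·0.833333^20 = 0.026084
  k=1: C(20,1)·0.166667^1·0.833333^19 = 0.104336
  k=2: C(20,2)·0.166667^2·0.833333^18 = 0.198239
  k=3: C(20,3)·0.166667^3·0.833333^17 = 0.237887
  k=4: C(20,4)·0.166667^4·0.833333^16 = 0.202204
1 − 0.768749 = 0.231251

0.2313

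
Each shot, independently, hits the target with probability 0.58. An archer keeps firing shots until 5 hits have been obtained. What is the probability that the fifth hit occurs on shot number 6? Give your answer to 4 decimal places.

0.1378

Y = trial on which the fifth success occurs; negative binomial, r=5, p=0.58.
P(Y=6) = C(5,4) · p^5 · (1−p)^1
= 5 · 0.065636 · 0.42 = 0.137835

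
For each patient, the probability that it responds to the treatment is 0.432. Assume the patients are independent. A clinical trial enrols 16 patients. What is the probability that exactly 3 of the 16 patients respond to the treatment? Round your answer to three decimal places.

X ~ Binomial(n=16, p=0.432).
P(X=3) = C(16,3) · p^3 · (1−p)^13
= 560 · 0.080622 · 0.00064051 = 0.02892

0.029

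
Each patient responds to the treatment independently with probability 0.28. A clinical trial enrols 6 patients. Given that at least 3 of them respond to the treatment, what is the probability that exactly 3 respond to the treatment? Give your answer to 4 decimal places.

0.7463

X ~ Binomial(6, 0.28). Want P(X=3 | X≥3) = P(X=3) / P(X≥3).
P(X=3) = C(6,3)·0.28^3·0.72^3 = 0.163871
P(X≥3) = 1 − 0.139314 − 0.325066 − 0.316037 = 0.219583
Ratio = 0.163871 / 0.219583 = 0.746281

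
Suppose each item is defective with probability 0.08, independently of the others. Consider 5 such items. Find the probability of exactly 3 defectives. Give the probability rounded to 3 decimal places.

X ~ Binomial(n=5, p=0.08).
P(X=3) = C(5,3) · p^3 · (1−p)^2
= 10 · 0.000512 · 0.8464 = 0.00433

0.004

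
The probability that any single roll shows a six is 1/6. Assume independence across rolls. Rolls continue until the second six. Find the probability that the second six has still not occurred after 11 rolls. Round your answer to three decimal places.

Needing more than 11 rolls ⇔ fewer than 2 successes in the first 11. With X ~ Binomial(11, 0.166667), P(Y > 11) = P(X ≤ 1).
  k=0: C(11,0)·0.166667^0·0.833333^11 = 0.13459
  k=1: C(11,1)·0.166667^1·0.833333^10 = 0.29609
P(X ≤ 1) = 0.43068

0.431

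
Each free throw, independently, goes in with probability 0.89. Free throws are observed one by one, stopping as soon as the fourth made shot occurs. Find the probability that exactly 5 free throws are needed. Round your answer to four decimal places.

Y = trial on which the fourth success occurs; negative binomial, r=4, p=0.89.
P(Y=5) = C(4,3) · p^4 · (1−p)^1
= 4 · 0.62742 · 0.11 = 0.276066

0.2761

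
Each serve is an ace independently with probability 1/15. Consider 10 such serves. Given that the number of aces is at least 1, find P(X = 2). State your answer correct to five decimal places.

X ~ Binomial(10, 0.066667). Want P(X=2 | X≥1) = P(X=2) / P(X≥1).
P(X=2) = C(10,2)·0.066667^2·0.933333^8 = 0.1151660
P(X≥1) = 1 − 0.5016118 = 0.4983882
Ratio = 0.1151660 / 0.4983882 = 0.2310769

0.23108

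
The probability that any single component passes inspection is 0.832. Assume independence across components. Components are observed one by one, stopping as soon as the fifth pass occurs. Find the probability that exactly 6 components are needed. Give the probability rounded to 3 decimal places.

Y = trial on which the fifth success occurs; negative binomial, r=5, p=0.832.
P(Y=6) = C(5,4) · p^5 · (1−p)^1
= 5 · 0.39867 · 0.168 = 0.33489

0.335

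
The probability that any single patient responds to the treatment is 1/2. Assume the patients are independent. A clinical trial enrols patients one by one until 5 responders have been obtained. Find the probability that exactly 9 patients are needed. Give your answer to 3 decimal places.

Y = trial on which the fifth success occurs; negative binomial, r=5, p=0.50.
P(Y=9) = C(8,4) · p^5 · (1−p)^4
= 70 · 0.03125 · 0.0625 = 0.13672

0.137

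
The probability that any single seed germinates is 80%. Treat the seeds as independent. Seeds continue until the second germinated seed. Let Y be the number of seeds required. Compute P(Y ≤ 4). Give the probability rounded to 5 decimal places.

0.97280

Finishing within 4 seeds ⇔ at least 2 successes in the first 4. With X ~ Binomial(4, 0.80), P(Y ≤ 4) = 1 − P(X ≤ 1).
  k=0: C(4,0)·0.80^0·0.20^4 = 0.0016000
  k=1: C(4,1)·0.80^1·0.20^3 = 0.0256000
1 − 0.0272000 = 0.9728000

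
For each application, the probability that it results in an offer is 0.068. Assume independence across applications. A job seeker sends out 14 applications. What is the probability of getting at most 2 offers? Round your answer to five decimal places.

0.93494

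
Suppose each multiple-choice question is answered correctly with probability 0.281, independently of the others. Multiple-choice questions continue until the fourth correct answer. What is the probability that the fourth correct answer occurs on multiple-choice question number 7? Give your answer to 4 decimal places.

0.0463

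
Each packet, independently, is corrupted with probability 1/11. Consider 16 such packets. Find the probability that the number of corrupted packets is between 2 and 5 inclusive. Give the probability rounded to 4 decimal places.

X ~ Binomial(16, 0.090909); P(2 ≤ X ≤ 5) = Σ C(16,k) p^k (1−p)^(16−k) over k:
  k=2: C(16,2)·0.090909^2·0.909091^14 = 0.261155
  k=3: C(16,3)·0.090909^3·0.909091^13 = 0.121872
  k=4: C(16,4)·0.090909^4·0.909091^12 = 0.039609
  k=5: C(16,5)·0.090909^5·0.909091^11 = 0.009506
Total = 0.432142

0.4321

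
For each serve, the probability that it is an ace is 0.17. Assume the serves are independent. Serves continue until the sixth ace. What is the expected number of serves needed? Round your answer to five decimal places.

35.29412

Y = total serves until the sixth success; negative binomial with r=6, p=0.17.
E[Y] = r / p = 6 / 0.17 = 35.2941176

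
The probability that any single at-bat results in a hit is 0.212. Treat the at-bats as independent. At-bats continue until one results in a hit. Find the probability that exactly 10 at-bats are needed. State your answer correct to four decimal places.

Geometric (trials to first success), p = 0.212.
P(Y = 10) = (1−p)^9 · p = 0.11715 · 0.212 = 0.024835

0.0248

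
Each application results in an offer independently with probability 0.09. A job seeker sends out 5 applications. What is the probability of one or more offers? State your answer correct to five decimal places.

0.37597

P(at least one) = 1 − P(none) = 1 − (1 − 0.09)^5
= 1 − 0.6240321 = 0.3759679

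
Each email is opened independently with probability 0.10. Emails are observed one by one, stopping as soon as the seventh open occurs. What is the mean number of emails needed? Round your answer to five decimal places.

Y = total emails until the seventh success; negative binomial with r=7, p=0.10.
E[Y] = r / p = 7 / 0.10 = 70.0000000

70.00000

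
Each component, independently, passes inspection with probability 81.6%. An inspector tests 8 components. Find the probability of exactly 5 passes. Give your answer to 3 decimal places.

0.126

X ~ Binomial(n=8, p=0.816).
P(X=5) = C(8,5) · p^5 · (1−p)^3
= 56 · 0.36179 · 0.0062295 = 0.12621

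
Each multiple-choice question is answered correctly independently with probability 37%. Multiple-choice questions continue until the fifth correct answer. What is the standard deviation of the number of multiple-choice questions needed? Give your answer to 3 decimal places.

Y = total multiple-choice questions until the fifth success; negative binomial with r=5, p=0.37.
SD(Y) = √[r(1−p)/p²] = √(23.00950) = 4.79682

4.797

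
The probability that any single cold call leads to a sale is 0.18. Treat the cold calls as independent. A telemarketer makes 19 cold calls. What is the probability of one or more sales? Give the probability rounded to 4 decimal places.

P(at least one) = 1 − P(none) = 1 − (1 − 0.18)^19
= 1 − 0.023039 = 0.976961

0.9770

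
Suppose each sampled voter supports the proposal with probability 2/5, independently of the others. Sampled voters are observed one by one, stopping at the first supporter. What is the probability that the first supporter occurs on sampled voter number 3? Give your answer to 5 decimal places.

0.14400

Geometric (trials to first success), p = 0.40.
P(Y = 3) = (1−p)^2 · p = 0.36 · 0.40 = 0.1440000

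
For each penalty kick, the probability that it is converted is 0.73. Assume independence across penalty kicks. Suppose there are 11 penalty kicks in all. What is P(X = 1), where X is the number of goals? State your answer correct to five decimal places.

0.00002

X ~ Binomial(n=11, p=0.73).
P(X=1) = C(11,1) · p^1 · (1−p)^10
= 11 · 0.73 · 2.0589e-06 = 0.0000165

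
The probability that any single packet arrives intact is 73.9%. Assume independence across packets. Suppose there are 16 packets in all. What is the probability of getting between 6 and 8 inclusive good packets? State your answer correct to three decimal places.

0.034

X ~ Binomial(16, 0.739); P(6 ≤ X ≤ 8) = Σ C(16,k) p^k (1−p)^(16−k) over k:
  k=6: C(16,6)·0.739^6·0.261^10 = 0.00191
  k=7: C(16,7)·0.739^7·0.261^9 = 0.00774
  k=8: C(16,8)·0.739^8·0.261^8 = 0.02465
Total = 0.03430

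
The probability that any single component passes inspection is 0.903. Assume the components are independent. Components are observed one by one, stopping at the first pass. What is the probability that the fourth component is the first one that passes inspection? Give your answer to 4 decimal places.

0.0008

Geometric (trials to first success), p = 0.903.
P(Y = 4) = (1−p)^3 · p = 0.00091267 · 0.903 = 0.000824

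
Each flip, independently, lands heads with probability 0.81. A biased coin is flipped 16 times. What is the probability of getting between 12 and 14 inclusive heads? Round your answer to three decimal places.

0.664

X ~ Binomial(16, 0.81); P(12 ≤ X ≤ 14) = Σ C(16,k) p^k (1−p)^(16−k) over k:
  k=12: C(16,12)·0.81^12·0.19^4 = 0.18919
  k=13: C(16,13)·0.81^13·0.19^3 = 0.24817
  k=14: C(16,14)·0.81^14·0.19^2 = 0.22671
Total = 0.66408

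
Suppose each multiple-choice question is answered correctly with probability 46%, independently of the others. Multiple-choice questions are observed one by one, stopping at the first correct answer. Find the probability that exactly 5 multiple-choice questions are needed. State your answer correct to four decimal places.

Geometric (trials to first success), p = 0.46.
P(Y = 5) = (1−p)^4 · p = 0.085031 · 0.46 = 0.039114

0.0391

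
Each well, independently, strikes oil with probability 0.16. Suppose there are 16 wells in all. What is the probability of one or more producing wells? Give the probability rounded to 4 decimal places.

P(at least one) = 1 − P(none) = 1 − (1 − 0.16)^16
= 1 − 0.061442 = 0.938558

0.9386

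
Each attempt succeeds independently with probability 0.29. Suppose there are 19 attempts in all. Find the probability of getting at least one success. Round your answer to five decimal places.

0.99851

P(at least one) = 1 − P(none) = 1 − (1 − 0.29)^19
= 1 − 0.0014925 = 0.9985075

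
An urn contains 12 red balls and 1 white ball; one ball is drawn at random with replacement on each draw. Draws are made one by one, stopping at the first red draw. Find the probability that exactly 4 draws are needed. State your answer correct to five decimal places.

0.00042

Geometric (trials to first success), p = 0.923077.
P(Y = 4) = (1−p)^3 · p = 0.00045517 · 0.923077 = 0.0004202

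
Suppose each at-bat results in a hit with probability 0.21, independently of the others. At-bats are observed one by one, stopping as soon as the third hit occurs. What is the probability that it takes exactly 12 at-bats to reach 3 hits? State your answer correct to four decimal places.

0.0610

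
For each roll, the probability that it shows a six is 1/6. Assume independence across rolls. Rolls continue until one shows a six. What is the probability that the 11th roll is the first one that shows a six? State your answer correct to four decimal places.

0.0269

Geometric (trials to first success), p = 0.166667.
P(Y = 11) = (1−p)^10 · p = 0.16151 · 0.166667 = 0.026918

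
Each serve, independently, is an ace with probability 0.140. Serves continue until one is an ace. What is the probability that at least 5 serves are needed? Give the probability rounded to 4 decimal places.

0.5470

Y = number of serves to the first success; geometric, p = 0.14.
P(Y > 4) = P(first 4 all fail) = (1−p)^4 = 0.547008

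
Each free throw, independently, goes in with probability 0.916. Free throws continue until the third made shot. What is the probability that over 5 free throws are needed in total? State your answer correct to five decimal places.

Needing more than 5 free throws ⇔ fewer than 3 successes in the first 5. With X ~ Binomial(5, 0.916), P(Y > 5) = P(X ≤ 2).
  k=0: C(5,0)·0.916^0·0.084^5 = 0.0000042
  k=1: C(5,1)·0.916^1·0.084^4 = 0.0002280
  k=2: C(5,2)·0.916^2·0.084^3 = 0.0049731
P(X ≤ 2) = 0.0052053

0.00521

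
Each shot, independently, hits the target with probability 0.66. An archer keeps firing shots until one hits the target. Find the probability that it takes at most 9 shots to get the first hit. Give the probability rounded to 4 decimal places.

Y = number of shots to the first success; geometric, p = 0.66.
P(Y ≤ 9) = 1 − (1−p)^9 = 1 − 0.000061 = 0.999939

0.9999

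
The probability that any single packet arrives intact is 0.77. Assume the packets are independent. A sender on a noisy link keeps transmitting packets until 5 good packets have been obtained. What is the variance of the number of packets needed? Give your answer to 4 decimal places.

1.9396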